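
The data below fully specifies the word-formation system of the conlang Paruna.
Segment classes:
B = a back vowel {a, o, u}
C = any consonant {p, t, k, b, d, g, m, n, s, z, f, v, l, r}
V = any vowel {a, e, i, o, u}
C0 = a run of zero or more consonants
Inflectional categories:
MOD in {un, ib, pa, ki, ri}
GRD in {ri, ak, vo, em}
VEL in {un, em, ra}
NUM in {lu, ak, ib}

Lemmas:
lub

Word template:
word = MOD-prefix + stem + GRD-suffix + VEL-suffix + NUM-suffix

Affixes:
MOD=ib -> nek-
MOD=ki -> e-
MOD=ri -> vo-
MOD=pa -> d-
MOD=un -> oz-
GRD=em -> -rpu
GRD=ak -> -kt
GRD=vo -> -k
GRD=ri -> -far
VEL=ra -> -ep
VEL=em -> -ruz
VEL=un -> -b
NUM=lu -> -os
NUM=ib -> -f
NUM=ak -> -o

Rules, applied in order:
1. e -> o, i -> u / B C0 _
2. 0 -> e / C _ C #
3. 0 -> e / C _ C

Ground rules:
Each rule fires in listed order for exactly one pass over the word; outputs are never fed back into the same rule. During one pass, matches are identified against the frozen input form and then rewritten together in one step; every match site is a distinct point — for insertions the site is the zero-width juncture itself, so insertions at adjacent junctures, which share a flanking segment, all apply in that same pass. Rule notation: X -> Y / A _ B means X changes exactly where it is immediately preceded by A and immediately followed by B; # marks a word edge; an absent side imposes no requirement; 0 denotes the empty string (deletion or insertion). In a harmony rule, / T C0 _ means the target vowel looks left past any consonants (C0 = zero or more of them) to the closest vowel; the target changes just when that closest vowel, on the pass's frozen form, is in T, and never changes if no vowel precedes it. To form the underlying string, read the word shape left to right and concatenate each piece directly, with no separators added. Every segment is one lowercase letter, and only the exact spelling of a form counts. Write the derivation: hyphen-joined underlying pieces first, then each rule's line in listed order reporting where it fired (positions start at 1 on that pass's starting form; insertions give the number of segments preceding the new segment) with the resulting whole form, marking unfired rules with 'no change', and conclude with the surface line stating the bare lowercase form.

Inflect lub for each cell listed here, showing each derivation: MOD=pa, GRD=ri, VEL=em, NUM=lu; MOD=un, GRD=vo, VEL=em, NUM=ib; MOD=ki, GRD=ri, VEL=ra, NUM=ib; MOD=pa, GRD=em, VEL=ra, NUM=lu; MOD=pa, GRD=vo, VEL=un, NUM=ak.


cell MOD=pa, GRD=ri, VEL=em, NUM=lu:
underlying: d-lub-far-ruz-os
1. e -> o, i -> u / B C0 _: no change
2. 0 -> e / C _ C #: no change
3. 0 -> e / C _ C: inserts after position(s) 1, 4, 7: delubefareruzos
surface: delubefareruzos

cell MOD=un, GRD=vo, VEL=em, NUM=ib:
underlying: oz-lub-k-ruz-f
1. e -> o, i -> u / B C0 _: no change
2. 0 -> e / C _ C #: inserts after position(s) 9: ozlubkruzef
3. 0 -> e / C _ C: inserts after position(s) 2, 5, 6: ozelubekeruzef
surface: ozelubekeruzef

cell MOD=ki, GRD=ri, VEL=ra, NUM=ib:
underlying: e-lub-far-ep-f
1. e -> o, i -> u / B C0 _: fires at position(s) 8: elubfaropf
2. 0 -> e / C _ C #: inserts after position(s) 9: elubfaropef
3. 0 -> e / C _ C: inserts after position(s) 4: elubefaropef
surface: elubefaropef

cell MOD=pa, GRD=em, VEL=ra, NUM=lu:
underlying: d-lub-rpu-ep-os
1. e -> o, i -> u / B C0 _: fires at position(s) 8: dlubrpuopos
2. 0 -> e / C _ C #: no change
3. 0 -> e / C _ C: inserts after position(s) 1, 4, 5: deluberepuopos
surface: deluberepuopos

cell MOD=pa, GRD=vo, VEL=un, NUM=ak:
underlying: d-lub-k-b-o
1. e -> o, i -> u / B C0 _: no change
2. 0 -> e / C _ C #: no change
3. 0 -> e / C _ C: inserts after position(s) 1, 4, 5: delubekebo
surface: delubekebo


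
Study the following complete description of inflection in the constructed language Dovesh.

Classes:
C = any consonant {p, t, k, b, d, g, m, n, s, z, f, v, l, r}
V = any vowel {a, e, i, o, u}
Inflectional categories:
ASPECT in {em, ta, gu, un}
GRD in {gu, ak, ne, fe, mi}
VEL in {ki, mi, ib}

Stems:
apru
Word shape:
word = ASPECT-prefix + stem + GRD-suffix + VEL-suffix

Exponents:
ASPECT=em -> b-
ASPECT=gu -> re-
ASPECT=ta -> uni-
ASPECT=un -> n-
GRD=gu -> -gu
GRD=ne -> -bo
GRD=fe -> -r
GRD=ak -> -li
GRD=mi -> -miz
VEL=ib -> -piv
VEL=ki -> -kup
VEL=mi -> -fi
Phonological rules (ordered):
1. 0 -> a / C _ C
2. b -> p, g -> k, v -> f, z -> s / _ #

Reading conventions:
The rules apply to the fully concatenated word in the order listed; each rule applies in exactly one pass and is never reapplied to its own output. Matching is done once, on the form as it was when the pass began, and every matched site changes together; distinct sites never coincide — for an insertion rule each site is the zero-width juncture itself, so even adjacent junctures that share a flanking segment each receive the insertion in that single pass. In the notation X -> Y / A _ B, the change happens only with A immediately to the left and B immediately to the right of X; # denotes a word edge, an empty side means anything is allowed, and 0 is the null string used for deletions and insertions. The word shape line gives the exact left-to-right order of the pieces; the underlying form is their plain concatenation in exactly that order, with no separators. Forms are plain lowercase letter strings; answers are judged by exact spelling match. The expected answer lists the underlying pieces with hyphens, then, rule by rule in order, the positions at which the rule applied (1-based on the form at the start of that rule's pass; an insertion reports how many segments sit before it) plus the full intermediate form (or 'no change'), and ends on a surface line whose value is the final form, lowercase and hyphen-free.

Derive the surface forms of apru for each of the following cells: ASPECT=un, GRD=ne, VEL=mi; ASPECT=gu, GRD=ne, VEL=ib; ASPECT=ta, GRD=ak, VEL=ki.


cell ASPECT=un, GRD=ne, VEL=mi:
underlying: n-apru-bo-fi
1. 0 -> a / C _ C: inserts after position(s) 3: naparubofi
2. b -> p, g -> k, v -> f, z -> s / _ #: no change
surface: naparubofi

cell ASPECT=gu, GRD=ne, VEL=ib:
underlying: re-apru-bo-piv
1. 0 -> a / C _ C: inserts after position(s) 4: reaparubopiv
2. b -> p, g -> k, v -> f, z -> s / _ #: fires at position(s) 12: reaparubopif
surface: reaparubopif

cell ASPECT=ta, GRD=ak, VEL=ki:
underlying: uni-apru-li-kup
1. 0 -> a / C _ C: inserts after position(s) 5: uniaparulikup
2. b -> p, g -> k, v -> f, z -> s / _ #: no change
surface: uniaparulikup


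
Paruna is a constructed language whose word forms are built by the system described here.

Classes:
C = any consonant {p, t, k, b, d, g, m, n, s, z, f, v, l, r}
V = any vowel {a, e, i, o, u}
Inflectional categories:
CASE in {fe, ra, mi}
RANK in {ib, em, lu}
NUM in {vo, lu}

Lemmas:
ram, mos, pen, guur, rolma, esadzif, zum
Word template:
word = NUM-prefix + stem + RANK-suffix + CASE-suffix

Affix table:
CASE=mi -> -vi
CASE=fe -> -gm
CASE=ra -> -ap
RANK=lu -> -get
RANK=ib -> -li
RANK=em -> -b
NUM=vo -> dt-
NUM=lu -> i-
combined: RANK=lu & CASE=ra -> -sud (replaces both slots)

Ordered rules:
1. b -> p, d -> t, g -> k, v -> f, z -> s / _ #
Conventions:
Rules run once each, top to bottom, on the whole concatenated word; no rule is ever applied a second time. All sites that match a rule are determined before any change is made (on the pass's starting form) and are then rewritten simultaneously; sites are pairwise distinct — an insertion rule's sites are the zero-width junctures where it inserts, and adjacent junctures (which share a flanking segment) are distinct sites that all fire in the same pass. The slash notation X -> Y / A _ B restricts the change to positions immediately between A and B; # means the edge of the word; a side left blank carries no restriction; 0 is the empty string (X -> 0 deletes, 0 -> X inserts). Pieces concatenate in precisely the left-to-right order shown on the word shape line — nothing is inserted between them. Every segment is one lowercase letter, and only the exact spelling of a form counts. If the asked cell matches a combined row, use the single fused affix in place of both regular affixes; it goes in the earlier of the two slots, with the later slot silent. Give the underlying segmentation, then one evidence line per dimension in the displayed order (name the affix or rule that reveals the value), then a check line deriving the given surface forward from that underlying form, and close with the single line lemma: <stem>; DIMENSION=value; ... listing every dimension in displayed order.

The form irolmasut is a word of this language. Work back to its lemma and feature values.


underlying: i-rolma-sud
CASE=ra - signalled by the combined affix row
RANK=lu - signalled by the combined affix row
NUM=lu - signalled by the affix i-
check: irolmasud -> irolmasut
lemma: rolma; CASE=ra; RANK=lu; NUM=lu


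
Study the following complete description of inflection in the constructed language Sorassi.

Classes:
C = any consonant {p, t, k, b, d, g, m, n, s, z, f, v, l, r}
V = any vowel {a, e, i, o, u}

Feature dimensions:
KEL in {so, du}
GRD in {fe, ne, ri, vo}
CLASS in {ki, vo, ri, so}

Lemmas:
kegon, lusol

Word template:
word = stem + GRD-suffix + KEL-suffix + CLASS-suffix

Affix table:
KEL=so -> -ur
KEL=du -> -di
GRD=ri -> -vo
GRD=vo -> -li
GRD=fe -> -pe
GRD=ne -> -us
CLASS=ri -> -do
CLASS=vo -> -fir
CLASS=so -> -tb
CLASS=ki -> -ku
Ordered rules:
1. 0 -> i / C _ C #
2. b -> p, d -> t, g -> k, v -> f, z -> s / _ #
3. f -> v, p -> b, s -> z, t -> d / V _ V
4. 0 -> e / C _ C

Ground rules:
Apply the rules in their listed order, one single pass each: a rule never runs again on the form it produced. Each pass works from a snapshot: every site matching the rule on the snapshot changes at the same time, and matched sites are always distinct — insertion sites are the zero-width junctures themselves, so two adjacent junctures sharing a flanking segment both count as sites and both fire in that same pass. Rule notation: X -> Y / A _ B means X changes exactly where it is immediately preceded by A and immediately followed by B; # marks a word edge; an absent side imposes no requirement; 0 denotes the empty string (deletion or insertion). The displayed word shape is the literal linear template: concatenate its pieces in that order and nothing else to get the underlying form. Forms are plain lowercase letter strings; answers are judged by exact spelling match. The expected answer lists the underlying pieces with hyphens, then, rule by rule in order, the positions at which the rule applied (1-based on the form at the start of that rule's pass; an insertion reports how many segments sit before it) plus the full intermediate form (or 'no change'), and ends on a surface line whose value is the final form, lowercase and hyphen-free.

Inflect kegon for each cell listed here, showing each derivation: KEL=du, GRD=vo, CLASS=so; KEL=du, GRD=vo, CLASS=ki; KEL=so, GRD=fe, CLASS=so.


cell KEL=du, GRD=vo, CLASS=so:
underlying: kegon-li-di-tb
1. 0 -> i / C _ C #: inserts after position(s) 10: kegonliditib
2. b -> p, d -> t, g -> k, v -> f, z -> s / _ #: fires at position(s) 12: kegonliditip
3. f -> v, p -> b, s -> z, t -> d / V _ V: fires at position(s) 10: kegonlididip
4. 0 -> e / C _ C: inserts after position(s) 5: kegonelididip
surface: kegonelididip

cell KEL=du, GRD=vo, CLASS=ki:
underlying: kegon-li-di-ku
1. 0 -> i / C _ C #: no change
2. b -> p, d -> t, g -> k, v -> f, z -> s / _ #: no change
3. f -> v, p -> b, s -> z, t -> d / V _ V: no change
4. 0 -> e / C _ C: inserts after position(s) 5: kegonelidiku
surface: kegonelidiku

cell KEL=so, GRD=fe, CLASS=so:
underlying: kegon-pe-ur-tb
1. 0 -> i / C _ C #: inserts after position(s) 10: kegonpeurtib
2. b -> p, d -> t, g -> k, v -> f, z -> s / _ #: fires at position(s) 12: kegonpeurtip
3. f -> v, p -> b, s -> z, t -> d / V _ V: no change
4. 0 -> e / C _ C: inserts after position(s) 5, 9: kegonepeuretip
surface: kegonepeuretip


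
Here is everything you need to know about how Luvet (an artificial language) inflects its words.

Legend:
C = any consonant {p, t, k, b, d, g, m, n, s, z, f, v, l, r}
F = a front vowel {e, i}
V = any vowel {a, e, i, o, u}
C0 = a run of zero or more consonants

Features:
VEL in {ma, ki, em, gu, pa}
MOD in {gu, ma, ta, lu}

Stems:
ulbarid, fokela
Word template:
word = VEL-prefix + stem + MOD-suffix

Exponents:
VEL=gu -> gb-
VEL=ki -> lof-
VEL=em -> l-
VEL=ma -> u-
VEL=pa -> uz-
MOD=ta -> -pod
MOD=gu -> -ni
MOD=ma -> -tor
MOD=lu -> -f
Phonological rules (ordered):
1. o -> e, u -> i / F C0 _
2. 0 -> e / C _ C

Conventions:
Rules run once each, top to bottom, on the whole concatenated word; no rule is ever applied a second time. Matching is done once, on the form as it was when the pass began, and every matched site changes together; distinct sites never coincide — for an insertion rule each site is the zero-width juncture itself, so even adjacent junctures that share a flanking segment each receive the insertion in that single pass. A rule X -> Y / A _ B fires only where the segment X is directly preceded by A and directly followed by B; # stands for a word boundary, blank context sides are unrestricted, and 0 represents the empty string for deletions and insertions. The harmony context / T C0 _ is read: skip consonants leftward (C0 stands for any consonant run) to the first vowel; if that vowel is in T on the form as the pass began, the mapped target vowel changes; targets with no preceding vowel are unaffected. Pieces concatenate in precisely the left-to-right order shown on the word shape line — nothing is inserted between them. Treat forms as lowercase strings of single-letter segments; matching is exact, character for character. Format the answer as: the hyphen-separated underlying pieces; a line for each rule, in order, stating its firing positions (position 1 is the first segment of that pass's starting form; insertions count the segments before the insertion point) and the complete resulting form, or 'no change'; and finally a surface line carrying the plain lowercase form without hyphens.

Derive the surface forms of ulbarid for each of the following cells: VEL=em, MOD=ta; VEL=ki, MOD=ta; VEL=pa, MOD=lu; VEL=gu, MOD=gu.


cell VEL=em, MOD=ta:
underlying: l-ulbarid-pod
1. o -> e, u -> i / F C0 _: fires at position(s) 10: lulbaridped
2. 0 -> e / C _ C: inserts after position(s) 3, 8: lulebarideped
surface: lulebarideped

cell VEL=ki, MOD=ta:
underlying: lof-ulbarid-pod
1. o -> e, u -> i / F C0 _: fires at position(s) 12: lofulbaridped
2. 0 -> e / C _ C: inserts after position(s) 5, 10: lofulebarideped
surface: lofulebarideped

cell VEL=pa, MOD=lu:
underlying: uz-ulbarid-f
1. o -> e, u -> i / F C0 _: no change
2. 0 -> e / C _ C: inserts after position(s) 4, 9: uzulebaridef
surface: uzulebaridef

cell VEL=gu, MOD=gu:
underlying: gb-ulbarid-ni
1. o -> e, u -> i / F C0 _: no change
2. 0 -> e / C _ C: inserts after position(s) 1, 4, 9: gebulebarideni
surface: gebulebarideni


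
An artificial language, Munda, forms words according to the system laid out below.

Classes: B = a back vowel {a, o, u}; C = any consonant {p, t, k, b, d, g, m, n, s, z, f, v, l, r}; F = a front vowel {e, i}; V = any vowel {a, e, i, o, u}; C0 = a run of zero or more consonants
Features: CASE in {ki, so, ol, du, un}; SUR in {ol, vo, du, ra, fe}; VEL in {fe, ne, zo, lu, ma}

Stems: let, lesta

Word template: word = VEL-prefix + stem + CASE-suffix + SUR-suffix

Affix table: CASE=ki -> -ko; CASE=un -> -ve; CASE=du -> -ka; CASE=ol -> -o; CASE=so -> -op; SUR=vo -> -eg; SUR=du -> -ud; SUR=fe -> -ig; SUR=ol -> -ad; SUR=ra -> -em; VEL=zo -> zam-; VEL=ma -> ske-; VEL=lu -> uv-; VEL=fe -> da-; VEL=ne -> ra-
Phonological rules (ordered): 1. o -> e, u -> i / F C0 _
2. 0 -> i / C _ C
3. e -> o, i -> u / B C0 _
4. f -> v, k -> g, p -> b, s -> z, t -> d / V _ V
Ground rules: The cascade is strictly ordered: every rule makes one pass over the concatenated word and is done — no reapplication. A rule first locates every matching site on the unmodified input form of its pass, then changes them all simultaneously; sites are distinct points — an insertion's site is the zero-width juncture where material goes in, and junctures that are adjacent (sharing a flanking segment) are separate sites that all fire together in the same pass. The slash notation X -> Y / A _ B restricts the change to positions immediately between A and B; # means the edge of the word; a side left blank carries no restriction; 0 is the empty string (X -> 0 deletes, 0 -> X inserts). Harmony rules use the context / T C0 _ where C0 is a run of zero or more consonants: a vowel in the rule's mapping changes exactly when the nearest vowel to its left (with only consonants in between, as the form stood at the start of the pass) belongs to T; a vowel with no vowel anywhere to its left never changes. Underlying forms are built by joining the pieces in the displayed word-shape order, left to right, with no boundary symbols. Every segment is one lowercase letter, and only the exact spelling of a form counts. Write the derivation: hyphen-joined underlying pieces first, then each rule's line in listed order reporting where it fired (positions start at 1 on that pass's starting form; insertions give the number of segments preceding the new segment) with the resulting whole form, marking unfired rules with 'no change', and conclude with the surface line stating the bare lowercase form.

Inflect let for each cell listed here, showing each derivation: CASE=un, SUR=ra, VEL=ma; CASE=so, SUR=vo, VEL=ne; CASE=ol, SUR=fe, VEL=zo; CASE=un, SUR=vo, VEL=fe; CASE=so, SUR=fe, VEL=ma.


cell CASE=un, SUR=ra, VEL=ma:
underlying: ske-let-ve-em
1. o -> e, u -> i / F C0 _: no change
2. 0 -> i / C _ C: inserts after position(s) 1, 6: sikeletiveem
3. e -> o, i -> u / B C0 _: no change
4. f -> v, k -> g, p -> b, s -> z, t -> d / V _ V: fires at position(s) 3, 7: sigelediveem
surface: sigelediveem

cell CASE=so, SUR=vo, VEL=ne:
underlying: ra-let-op-eg
1. o -> e, u -> i / F C0 _: fires at position(s) 6: raletepeg
2. 0 -> i / C _ C: no change
3. e -> o, i -> u / B C0 _: fires at position(s) 4: ralotepeg
4. f -> v, k -> g, p -> b, s -> z, t -> d / V _ V: fires at position(s) 5, 7: ralodebeg
surface: ralodebeg

cell CASE=ol, SUR=fe, VEL=zo:
underlying: zam-let-o-ig
1. o -> e, u -> i / F C0 _: fires at position(s) 7: zamleteig
2. 0 -> i / C _ C: inserts after position(s) 3: zamileteig
3. e -> o, i -> u / B C0 _: fires at position(s) 4: zamuleteig
4. f -> v, k -> g, p -> b, s -> z, t -> d / V _ V: fires at position(s) 7: zamuledeig
surface: zamuledeig

cell CASE=un, SUR=vo, VEL=fe:
underlying: da-let-ve-eg
1. o -> e, u -> i / F C0 _: no change
2. 0 -> i / C _ C: inserts after position(s) 5: daletiveeg
3. e -> o, i -> u / B C0 _: fires at position(s) 4: dalotiveeg
4. f -> v, k -> g, p -> b, s -> z, t -> d / V _ V: fires at position(s) 5: dalodiveeg
surface: dalodiveeg

cell CASE=so, SUR=fe, VEL=ma:
underlying: ske-let-op-ig
1. o -> e, u -> i / F C0 _: fires at position(s) 7: skeletepig
2. 0 -> i / C _ C: inserts after position(s) 1: sikeletepig
3. e -> o, i -> u / B C0 _: no change
4. f -> v, k -> g, p -> b, s -> z, t -> d / V _ V: fires at position(s) 3, 7, 9: sigeledebig
surface: sigeledebig


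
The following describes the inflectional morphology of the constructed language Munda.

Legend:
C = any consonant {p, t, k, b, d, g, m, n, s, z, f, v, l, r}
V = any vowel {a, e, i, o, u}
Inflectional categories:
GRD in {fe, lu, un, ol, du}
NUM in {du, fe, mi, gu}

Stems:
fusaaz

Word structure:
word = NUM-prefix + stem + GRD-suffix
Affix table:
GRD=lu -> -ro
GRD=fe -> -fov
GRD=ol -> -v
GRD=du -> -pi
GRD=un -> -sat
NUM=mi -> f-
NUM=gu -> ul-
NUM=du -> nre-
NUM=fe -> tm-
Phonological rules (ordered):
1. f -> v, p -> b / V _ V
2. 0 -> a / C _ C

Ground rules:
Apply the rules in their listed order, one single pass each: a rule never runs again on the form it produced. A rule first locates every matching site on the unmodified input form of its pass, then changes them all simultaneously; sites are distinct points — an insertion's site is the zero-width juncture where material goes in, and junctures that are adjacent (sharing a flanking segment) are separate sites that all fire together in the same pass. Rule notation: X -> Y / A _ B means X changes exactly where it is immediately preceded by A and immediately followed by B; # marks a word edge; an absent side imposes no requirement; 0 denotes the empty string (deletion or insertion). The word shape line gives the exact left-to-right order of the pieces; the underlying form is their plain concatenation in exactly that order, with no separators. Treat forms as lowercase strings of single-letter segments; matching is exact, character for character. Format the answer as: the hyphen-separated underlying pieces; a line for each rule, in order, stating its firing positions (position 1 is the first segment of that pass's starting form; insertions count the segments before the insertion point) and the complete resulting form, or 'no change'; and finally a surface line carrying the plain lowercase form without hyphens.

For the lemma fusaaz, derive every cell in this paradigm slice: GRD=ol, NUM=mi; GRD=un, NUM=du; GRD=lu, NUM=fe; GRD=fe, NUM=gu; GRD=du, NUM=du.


cell GRD=ol, NUM=mi:
underlying: f-fusaaz-v
1. f -> v, p -> b / V _ V: no change
2. 0 -> a / C _ C: inserts after position(s) 1, 7: fafusaazav
surface: fafusaazav

cell GRD=un, NUM=du:
underlying: nre-fusaaz-sat
1. f -> v, p -> b / V _ V: fires at position(s) 4: nrevusaazsat
2. 0 -> a / C _ C: inserts after position(s) 1, 9: narevusaazasat
surface: narevusaazasat

cell GRD=lu, NUM=fe:
underlying: tm-fusaaz-ro
1. f -> v, p -> b / V _ V: no change
2. 0 -> a / C _ C: inserts after position(s) 1, 2, 8: tamafusaazaro
surface: tamafusaazaro

cell GRD=fe, NUM=gu:
underlying: ul-fusaaz-fov
1. f -> v, p -> b / V _ V: no change
2. 0 -> a / C _ C: inserts after position(s) 2, 8: ulafusaazafov
surface: ulafusaazafov

cell GRD=du, NUM=du:
underlying: nre-fusaaz-pi
1. f -> v, p -> b / V _ V: fires at position(s) 4: nrevusaazpi
2. 0 -> a / C _ C: inserts after position(s) 1, 9: narevusaazapi
surface: narevusaazapi


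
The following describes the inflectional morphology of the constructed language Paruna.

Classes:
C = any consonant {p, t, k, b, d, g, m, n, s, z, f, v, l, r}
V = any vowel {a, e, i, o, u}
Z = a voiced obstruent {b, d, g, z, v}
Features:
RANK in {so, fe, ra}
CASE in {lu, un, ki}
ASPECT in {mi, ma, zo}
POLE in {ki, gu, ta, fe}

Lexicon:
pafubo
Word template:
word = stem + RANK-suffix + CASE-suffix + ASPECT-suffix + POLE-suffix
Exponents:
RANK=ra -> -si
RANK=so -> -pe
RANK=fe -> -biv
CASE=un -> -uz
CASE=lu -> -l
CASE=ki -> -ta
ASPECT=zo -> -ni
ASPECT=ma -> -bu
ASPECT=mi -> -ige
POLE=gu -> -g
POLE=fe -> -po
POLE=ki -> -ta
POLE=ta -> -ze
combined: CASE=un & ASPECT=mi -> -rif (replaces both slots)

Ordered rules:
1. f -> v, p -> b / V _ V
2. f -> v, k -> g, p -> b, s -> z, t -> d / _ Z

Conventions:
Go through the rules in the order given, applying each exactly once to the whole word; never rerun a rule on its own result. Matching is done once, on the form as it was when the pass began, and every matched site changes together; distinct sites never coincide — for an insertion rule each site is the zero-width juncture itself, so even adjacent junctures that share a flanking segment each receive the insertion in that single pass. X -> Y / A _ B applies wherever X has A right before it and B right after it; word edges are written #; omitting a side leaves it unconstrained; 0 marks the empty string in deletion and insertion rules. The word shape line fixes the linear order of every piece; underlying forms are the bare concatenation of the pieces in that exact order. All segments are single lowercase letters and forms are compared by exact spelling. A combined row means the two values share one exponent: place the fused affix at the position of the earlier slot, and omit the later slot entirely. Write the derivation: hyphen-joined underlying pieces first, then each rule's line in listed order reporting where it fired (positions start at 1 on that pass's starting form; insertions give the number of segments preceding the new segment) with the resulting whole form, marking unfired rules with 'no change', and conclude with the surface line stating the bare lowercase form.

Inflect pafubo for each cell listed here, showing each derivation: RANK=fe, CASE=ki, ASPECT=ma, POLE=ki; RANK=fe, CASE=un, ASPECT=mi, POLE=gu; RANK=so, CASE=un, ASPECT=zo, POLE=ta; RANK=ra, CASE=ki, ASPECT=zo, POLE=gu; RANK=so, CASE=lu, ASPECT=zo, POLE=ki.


cell RANK=fe, CASE=ki, ASPECT=ma, POLE=ki:
underlying: pafubo-biv-ta-bu-ta
1. f -> v, p -> b / V _ V: fires at position(s) 3: pavubobivtabuta
2. f -> v, k -> g, p -> b, s -> z, t -> d / _ Z: no change
surface: pavubobivtabuta

cell RANK=fe, CASE=un, ASPECT=mi, POLE=gu:
underlying: pafubo-biv-rif-g
1. f -> v, p -> b / V _ V: fires at position(s) 3: pavubobivrifg
2. f -> v, k -> g, p -> b, s -> z, t -> d / _ Z: fires at position(s) 12: pavubobivrivg
surface: pavubobivrivg

cell RANK=so, CASE=un, ASPECT=zo, POLE=ta:
underlying: pafubo-pe-uz-ni-ze
1. f -> v, p -> b / V _ V: fires at position(s) 3, 7: pavubobeuznize
2. f -> v, k -> g, p -> b, s -> z, t -> d / _ Z: no change
surface: pavubobeuznize

cell RANK=ra, CASE=ki, ASPECT=zo, POLE=gu:
underlying: pafubo-si-ta-ni-g
1. f -> v, p -> b / V _ V: fires at position(s) 3: pavubositanig
2. f -> v, k -> g, p -> b, s -> z, t -> d / _ Z: no change
surface: pavubositanig

cell RANK=so, CASE=lu, ASPECT=zo, POLE=ki:
underlying: pafubo-pe-l-ni-ta
1. f -> v, p -> b / V _ V: fires at position(s) 3, 7: pavubobelnita
2. f -> v, k -> g, p -> b, s -> z, t -> d / _ Z: no change
surface: pavubobelnita


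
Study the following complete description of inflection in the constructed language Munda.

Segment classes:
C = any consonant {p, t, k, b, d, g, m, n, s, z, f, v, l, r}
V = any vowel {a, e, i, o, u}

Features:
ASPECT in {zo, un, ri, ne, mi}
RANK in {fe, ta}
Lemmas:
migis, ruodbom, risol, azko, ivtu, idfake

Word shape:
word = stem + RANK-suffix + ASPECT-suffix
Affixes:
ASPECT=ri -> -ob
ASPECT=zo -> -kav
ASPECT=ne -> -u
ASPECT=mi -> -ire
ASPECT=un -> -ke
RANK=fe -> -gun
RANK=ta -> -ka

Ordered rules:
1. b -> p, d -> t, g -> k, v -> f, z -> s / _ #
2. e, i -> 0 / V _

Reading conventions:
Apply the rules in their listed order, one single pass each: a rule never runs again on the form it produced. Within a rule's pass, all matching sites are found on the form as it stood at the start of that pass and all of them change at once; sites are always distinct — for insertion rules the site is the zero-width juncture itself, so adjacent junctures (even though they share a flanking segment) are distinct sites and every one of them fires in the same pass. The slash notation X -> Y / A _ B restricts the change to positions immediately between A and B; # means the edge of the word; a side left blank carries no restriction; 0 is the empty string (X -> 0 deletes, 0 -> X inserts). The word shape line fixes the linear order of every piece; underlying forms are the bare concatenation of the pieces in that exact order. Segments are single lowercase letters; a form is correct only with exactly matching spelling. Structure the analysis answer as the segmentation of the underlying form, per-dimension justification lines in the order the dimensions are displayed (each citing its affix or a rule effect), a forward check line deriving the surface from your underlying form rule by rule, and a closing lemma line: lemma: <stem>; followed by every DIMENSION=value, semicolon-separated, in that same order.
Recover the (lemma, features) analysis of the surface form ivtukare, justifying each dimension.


underlying: ivtu-ka-ire
ASPECT=mi - signalled by the affix -ire
RANK=ta - signalled by the affix -ka
check: ivtukaire -> ivtukaire -> ivtukare
lemma: ivtu; ASPECT=mi; RANK=ta


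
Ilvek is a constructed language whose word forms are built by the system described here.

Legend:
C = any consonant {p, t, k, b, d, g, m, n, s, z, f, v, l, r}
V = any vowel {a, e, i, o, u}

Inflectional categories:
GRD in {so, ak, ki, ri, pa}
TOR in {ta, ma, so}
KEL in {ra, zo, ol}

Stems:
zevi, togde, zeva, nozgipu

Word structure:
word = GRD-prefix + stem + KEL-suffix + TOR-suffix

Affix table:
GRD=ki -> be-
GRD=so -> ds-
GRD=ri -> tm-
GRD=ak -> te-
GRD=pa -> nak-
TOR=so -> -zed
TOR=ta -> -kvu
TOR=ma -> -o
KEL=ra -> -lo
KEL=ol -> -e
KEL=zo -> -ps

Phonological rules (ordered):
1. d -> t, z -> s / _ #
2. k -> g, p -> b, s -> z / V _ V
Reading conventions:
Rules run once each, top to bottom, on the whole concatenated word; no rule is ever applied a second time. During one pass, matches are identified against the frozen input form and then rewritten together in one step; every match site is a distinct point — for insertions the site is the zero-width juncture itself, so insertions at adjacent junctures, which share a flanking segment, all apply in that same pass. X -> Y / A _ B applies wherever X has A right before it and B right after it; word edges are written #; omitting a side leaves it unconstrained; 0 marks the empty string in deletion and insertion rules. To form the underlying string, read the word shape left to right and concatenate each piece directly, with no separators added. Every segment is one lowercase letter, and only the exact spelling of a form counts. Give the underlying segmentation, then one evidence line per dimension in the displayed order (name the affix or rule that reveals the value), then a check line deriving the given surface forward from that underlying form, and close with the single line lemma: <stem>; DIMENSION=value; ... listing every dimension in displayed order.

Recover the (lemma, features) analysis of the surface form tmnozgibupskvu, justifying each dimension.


underlying: tm-nozgipu-ps-kvu
GRD=ri - signalled by the affix tm-
TOR=ta - signalled by the affix -kvu
KEL=zo - signalled by the affix -ps
check: tmnozgipupskvu -> tmnozgipupskvu -> tmnozgibupskvu
lemma: nozgipu; GRD=ri; TOR=ta; KEL=zo


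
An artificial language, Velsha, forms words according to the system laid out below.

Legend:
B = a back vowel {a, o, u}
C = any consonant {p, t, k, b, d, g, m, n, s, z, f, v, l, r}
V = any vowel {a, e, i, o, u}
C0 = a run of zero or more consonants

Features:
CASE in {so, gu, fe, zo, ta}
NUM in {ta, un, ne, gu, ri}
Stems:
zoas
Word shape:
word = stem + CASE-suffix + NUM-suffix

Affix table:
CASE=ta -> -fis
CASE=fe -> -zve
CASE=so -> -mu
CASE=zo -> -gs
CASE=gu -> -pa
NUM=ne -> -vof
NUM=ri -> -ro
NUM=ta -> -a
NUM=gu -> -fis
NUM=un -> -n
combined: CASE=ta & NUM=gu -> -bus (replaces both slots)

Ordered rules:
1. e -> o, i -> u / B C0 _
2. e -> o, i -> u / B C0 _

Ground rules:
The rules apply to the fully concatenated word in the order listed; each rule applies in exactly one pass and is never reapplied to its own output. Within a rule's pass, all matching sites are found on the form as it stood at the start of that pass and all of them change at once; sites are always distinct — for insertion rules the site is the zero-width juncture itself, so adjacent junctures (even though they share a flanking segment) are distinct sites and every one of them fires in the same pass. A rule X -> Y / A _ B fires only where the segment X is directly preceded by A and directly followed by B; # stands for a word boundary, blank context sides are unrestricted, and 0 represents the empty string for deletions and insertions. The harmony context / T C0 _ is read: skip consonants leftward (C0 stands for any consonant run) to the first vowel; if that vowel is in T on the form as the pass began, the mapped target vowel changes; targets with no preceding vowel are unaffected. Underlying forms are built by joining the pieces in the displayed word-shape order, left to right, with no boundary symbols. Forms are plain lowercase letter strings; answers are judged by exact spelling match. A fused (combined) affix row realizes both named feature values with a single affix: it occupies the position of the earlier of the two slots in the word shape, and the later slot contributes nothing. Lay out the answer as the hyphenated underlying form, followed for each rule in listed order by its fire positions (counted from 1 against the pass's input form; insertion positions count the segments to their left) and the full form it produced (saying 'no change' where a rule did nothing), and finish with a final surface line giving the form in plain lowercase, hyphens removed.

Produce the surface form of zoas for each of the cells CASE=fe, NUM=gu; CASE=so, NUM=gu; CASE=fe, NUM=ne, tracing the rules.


cell CASE=fe, NUM=gu:
underlying: zoas-zve-fis
1. e -> o, i -> u / B C0 _: fires at position(s) 7: zoaszvofis
2. e -> o, i -> u / B C0 _: fires at position(s) 9: zoaszvofus
surface: zoaszvofus

cell CASE=so, NUM=gu:
underlying: zoas-mu-fis
1. e -> o, i -> u / B C0 _: fires at position(s) 8: zoasmufus
2. e -> o, i -> u / B C0 _: no change
surface: zoasmufus

cell CASE=fe, NUM=ne:
underlying: zoas-zve-vof
1. e -> o, i -> u / B C0 _: fires at position(s) 7: zoaszvovof
2. e -> o, i -> u / B C0 _: no change
surface: zoaszvovof


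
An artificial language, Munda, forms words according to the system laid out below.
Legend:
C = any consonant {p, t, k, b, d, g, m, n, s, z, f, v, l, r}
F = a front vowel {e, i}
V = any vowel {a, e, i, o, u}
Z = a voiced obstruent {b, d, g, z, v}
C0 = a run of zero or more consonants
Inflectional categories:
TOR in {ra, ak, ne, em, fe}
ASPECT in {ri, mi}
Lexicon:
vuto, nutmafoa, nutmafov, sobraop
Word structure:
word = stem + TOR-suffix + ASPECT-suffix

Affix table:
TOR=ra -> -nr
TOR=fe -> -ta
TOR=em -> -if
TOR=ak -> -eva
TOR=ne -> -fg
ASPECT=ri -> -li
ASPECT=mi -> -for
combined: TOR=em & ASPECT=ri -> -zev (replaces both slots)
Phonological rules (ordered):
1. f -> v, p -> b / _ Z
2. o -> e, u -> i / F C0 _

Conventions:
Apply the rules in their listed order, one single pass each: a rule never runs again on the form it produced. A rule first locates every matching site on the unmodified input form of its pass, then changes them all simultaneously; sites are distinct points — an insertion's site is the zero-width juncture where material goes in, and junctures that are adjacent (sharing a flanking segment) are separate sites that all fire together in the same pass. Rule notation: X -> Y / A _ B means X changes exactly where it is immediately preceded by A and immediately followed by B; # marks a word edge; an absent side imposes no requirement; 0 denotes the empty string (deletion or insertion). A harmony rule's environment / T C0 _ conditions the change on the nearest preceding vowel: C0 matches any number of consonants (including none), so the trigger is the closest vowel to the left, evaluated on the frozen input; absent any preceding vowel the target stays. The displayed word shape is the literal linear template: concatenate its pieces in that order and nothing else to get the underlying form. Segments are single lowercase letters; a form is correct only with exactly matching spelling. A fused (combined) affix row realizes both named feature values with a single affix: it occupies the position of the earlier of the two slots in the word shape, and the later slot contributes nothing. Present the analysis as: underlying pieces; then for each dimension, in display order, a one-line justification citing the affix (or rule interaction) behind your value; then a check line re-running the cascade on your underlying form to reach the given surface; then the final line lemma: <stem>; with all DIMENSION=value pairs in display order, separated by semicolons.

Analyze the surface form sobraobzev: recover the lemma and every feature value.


underlying: sobraop-zev
TOR=em - signalled by the combined affix row
ASPECT=ri - signalled by the combined affix row
check: sobraopzev -> sobraobzev -> sobraobzev
lemma: sobraop; TOR=em; ASPECT=ri


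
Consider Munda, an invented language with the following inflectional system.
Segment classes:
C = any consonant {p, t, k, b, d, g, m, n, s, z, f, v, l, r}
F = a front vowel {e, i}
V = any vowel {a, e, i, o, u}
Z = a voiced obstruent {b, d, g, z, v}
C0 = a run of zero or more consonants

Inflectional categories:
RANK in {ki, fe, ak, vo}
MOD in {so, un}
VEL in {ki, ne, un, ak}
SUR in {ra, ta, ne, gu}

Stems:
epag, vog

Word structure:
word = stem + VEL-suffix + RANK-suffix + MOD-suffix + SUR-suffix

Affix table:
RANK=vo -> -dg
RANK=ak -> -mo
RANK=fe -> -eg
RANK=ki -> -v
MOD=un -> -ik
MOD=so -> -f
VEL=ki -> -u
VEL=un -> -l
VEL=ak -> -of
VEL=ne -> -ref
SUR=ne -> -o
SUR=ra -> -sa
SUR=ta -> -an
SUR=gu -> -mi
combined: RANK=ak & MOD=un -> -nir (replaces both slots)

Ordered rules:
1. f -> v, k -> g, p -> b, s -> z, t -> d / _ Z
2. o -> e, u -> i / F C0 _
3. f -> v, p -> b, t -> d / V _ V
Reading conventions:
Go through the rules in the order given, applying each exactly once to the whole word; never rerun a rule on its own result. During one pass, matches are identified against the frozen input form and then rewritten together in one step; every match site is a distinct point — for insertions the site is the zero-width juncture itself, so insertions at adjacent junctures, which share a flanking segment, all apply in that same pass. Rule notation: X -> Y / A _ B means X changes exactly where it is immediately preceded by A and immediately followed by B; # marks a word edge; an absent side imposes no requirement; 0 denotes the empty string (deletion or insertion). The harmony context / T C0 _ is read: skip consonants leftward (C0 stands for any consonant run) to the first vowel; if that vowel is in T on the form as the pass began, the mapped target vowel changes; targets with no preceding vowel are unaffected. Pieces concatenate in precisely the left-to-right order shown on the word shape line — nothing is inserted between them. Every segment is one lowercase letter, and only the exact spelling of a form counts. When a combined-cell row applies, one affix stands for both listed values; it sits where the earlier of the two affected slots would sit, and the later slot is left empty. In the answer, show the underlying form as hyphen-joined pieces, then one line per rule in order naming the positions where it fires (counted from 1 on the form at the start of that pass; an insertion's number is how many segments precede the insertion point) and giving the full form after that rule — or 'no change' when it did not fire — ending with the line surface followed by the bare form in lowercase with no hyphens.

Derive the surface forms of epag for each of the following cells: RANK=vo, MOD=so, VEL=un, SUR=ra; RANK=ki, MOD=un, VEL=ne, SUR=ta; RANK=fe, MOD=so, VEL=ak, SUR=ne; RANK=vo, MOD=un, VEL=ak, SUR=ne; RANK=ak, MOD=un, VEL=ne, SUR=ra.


cell RANK=vo, MOD=so, VEL=un, SUR=ra:
underlying: epag-l-dg-f-sa
1. f -> v, k -> g, p -> b, s -> z, t -> d / _ Z: no change
2. o -> e, u -> i / F C0 _: no change
3. f -> v, p -> b, t -> d / V _ V: fires at position(s) 2: ebagldgfsa
surface: ebagldgfsa

cell RANK=ki, MOD=un, VEL=ne, SUR=ta:
underlying: epag-ref-v-ik-an
1. f -> v, k -> g, p -> b, s -> z, t -> d / _ Z: fires at position(s) 7: epagrevvikan
2. o -> e, u -> i / F C0 _: no change
3. f -> v, p -> b, t -> d / V _ V: fires at position(s) 2: ebagrevvikan
surface: ebagrevvikan

cell RANK=fe, MOD=so, VEL=ak, SUR=ne:
underlying: epag-of-eg-f-o
1. f -> v, k -> g, p -> b, s -> z, t -> d / _ Z: no change
2. o -> e, u -> i / F C0 _: fires at position(s) 10: epagofegfe
3. f -> v, p -> b, t -> d / V _ V: fires at position(s) 2, 6: ebagovegfe
surface: ebagovegfe

cell RANK=vo, MOD=un, VEL=ak, SUR=ne:
underlying: epag-of-dg-ik-o
1. f -> v, k -> g, p -> b, s -> z, t -> d / _ Z: fires at position(s) 6: epagovdgiko
2. o -> e, u -> i / F C0 _: fires at position(s) 11: epagovdgike
3. f -> v, p -> b, t -> d / V _ V: fires at position(s) 2: ebagovdgike
surface: ebagovdgike

cell RANK=ak, MOD=un, VEL=ne, SUR=ra:
underlying: epag-ref-nir-sa
1. f -> v, k -> g, p -> b, s -> z, t -> d / _ Z: no change
2. o -> e, u -> i / F C0 _: no change
3. f -> v, p -> b, t -> d / V _ V: fires at position(s) 2: ebagrefnirsa
surface: ebagrefnirsa


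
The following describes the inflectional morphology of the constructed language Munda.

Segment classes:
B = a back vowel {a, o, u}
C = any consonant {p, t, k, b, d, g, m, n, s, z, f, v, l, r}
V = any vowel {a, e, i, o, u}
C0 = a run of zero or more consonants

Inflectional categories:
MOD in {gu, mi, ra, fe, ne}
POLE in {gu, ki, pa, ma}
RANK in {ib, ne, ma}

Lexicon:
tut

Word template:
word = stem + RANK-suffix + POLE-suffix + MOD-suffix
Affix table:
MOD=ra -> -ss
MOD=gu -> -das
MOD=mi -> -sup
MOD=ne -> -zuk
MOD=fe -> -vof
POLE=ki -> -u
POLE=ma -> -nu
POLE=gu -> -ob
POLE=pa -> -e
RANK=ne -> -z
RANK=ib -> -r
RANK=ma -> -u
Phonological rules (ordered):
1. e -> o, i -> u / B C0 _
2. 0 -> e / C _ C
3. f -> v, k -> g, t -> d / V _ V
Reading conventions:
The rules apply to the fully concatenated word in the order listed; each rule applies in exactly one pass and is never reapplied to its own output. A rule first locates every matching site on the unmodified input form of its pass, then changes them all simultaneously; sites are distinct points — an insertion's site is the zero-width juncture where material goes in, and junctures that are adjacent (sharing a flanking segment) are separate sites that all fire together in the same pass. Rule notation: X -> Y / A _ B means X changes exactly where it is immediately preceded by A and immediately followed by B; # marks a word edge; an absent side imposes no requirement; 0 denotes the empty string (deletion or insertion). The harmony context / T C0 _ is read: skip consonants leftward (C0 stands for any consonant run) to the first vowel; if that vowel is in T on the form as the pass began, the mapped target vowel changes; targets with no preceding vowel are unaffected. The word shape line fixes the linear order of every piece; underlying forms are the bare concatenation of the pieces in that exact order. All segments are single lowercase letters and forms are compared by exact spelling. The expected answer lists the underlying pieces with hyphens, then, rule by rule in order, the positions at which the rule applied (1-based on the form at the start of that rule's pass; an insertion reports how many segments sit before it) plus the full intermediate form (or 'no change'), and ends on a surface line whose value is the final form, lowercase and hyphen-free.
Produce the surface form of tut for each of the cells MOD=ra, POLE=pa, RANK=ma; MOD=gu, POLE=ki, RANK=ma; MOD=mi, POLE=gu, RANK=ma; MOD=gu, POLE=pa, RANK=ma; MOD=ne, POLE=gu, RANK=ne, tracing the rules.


cell MOD=ra, POLE=pa, RANK=ma:
underlying: tut-u-e-ss
1. e -> o, i -> u / B C0 _: fires at position(s) 5: tutuoss
2. 0 -> e / C _ C: inserts after position(s) 6: tutuoses
3. f -> v, k -> g, t -> d / V _ V: fires at position(s) 3: tuduoses
surface: tuduoses

cell MOD=gu, POLE=ki, RANK=ma:
underlying: tut-u-u-das
1. e -> o, i -> u / B C0 _: no change
2. 0 -> e / C _ C: no change
3. f -> v, k -> g, t -> d / V _ V: fires at position(s) 3: tuduudas
surface: tuduudas

cell MOD=mi, POLE=gu, RANK=ma:
underlying: tut-u-ob-sup
1. e -> o, i -> u / B C0 _: no change
2. 0 -> e / C _ C: inserts after position(s) 6: tutuobesup
3. f -> v, k -> g, t -> d / V _ V: fires at position(s) 3: tuduobesup
surface: tuduobesup

cell MOD=gu, POLE=pa, RANK=ma:
underlying: tut-u-e-das
1. e -> o, i -> u / B C0 _: fires at position(s) 5: tutuodas
2. 0 -> e / C _ C: no change
3. f -> v, k -> g, t -> d / V _ V: fires at position(s) 3: tuduodas
surface: tuduodas

cell MOD=ne, POLE=gu, RANK=ne:
underlying: tut-z-ob-zuk
1. e -> o, i -> u / B C0 _: no change
2. 0 -> e / C _ C: inserts after position(s) 3, 6: tutezobezuk
3. f -> v, k -> g, t -> d / V _ V: fires at position(s) 3: tudezobezuk
surface: tudezobezuk
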